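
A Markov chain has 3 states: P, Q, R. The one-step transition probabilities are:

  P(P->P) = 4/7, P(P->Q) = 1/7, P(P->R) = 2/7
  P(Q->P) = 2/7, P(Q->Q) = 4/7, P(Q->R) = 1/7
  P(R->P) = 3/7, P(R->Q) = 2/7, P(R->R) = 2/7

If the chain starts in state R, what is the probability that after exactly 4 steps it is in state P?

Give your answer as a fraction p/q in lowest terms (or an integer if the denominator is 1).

Answer: 1077/2401

Derivation:
Computing P^4 by repeated multiplication:
P^1 =
  P: [4/7, 1/7, 2/7]
  Q: [2/7, 4/7, 1/7]
  R: [3/7, 2/7, 2/7]
P^2 =
  P: [24/49, 12/49, 13/49]
  Q: [19/49, 20/49, 10/49]
  R: [22/49, 15/49, 12/49]
P^3 =
  P: [159/343, 2/7, 86/343]
  Q: [146/343, 17/49, 78/343]
  R: [22/49, 106/343, 83/343]
P^4 =
  P: [1090/2401, 723/2401, 12/49]
  Q: [1056/2401, 778/2401, 81/343]
  R: [1077/2401, 744/2401, 580/2401]

(P^4)[R -> P] = 1077/2401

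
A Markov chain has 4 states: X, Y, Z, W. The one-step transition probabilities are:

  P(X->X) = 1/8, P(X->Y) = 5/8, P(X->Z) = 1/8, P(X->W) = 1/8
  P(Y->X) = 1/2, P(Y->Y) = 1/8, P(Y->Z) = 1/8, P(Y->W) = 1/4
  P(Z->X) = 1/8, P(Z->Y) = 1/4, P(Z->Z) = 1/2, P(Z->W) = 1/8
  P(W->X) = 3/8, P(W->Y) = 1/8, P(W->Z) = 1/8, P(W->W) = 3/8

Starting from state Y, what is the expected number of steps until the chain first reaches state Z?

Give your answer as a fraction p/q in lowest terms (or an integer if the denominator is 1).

Answer: 8

Derivation:
Let h_i = expected steps to first reach Z from state i.
Boundary: h_Z = 0.
First-step equations for the other states:
  h_X = 1 + 1/8*h_X + 5/8*h_Y + 1/8*h_Z + 1/8*h_W
  h_Y = 1 + 1/2*h_X + 1/8*h_Y + 1/8*h_Z + 1/4*h_W
  h_W = 1 + 3/8*h_X + 1/8*h_Y + 1/8*h_Z + 3/8*h_W

Substituting h_Z = 0 and rearranging gives the linear system (I - Q) h = 1:
  [7/8, -5/8, -1/8] . (h_X, h_Y, h_W) = 1
  [-1/2, 7/8, -1/4] . (h_X, h_Y, h_W) = 1
  [-3/8, -1/8, 5/8] . (h_X, h_Y, h_W) = 1

Solving yields:
  h_X = 8
  h_Y = 8
  h_W = 8

Starting state is Y, so the expected hitting time is h_Y = 8.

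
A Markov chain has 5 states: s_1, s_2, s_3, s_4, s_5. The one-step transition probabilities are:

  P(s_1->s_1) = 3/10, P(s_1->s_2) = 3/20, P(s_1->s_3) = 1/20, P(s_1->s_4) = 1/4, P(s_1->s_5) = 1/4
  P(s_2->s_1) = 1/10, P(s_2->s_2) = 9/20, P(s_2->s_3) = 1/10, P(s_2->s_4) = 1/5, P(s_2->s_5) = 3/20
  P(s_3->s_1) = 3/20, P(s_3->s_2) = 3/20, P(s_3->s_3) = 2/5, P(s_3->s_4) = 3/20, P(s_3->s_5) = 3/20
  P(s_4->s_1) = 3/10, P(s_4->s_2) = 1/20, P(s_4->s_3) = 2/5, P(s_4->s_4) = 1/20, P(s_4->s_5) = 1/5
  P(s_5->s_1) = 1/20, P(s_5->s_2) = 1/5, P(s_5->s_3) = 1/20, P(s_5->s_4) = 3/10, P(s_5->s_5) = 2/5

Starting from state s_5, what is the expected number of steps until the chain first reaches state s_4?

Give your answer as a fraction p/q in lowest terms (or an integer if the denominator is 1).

Let h_i = expected steps to first reach s_4 from state i.
Boundary: h_s_4 = 0.
First-step equations for the other states:
  h_s_1 = 1 + 3/10*h_s_1 + 3/20*h_s_2 + 1/20*h_s_3 + 1/4*h_s_4 + 1/4*h_s_5
  h_s_2 = 1 + 1/10*h_s_1 + 9/20*h_s_2 + 1/10*h_s_3 + 1/5*h_s_4 + 3/20*h_s_5
  h_s_3 = 1 + 3/20*h_s_1 + 3/20*h_s_2 + 2/5*h_s_3 + 3/20*h_s_4 + 3/20*h_s_5
  h_s_5 = 1 + 1/20*h_s_1 + 1/5*h_s_2 + 1/20*h_s_3 + 3/10*h_s_4 + 2/5*h_s_5

Substituting h_s_4 = 0 and rearranging gives the linear system (I - Q) h = 1:
  [7/10, -3/20, -1/20, -1/4] . (h_s_1, h_s_2, h_s_3, h_s_5) = 1
  [-1/10, 11/20, -1/10, -3/20] . (h_s_1, h_s_2, h_s_3, h_s_5) = 1
  [-3/20, -3/20, 3/5, -3/20] . (h_s_1, h_s_2, h_s_3, h_s_5) = 1
  [-1/20, -1/5, -1/20, 3/5] . (h_s_1, h_s_2, h_s_3, h_s_5) = 1

Solving yields:
  h_s_1 = 6244/1509
  h_s_2 = 2270/503
  h_s_3 = 7256/1509
  h_s_5 = 1970/503

Starting state is s_5, so the expected hitting time is h_s_5 = 1970/503.

Answer: 1970/503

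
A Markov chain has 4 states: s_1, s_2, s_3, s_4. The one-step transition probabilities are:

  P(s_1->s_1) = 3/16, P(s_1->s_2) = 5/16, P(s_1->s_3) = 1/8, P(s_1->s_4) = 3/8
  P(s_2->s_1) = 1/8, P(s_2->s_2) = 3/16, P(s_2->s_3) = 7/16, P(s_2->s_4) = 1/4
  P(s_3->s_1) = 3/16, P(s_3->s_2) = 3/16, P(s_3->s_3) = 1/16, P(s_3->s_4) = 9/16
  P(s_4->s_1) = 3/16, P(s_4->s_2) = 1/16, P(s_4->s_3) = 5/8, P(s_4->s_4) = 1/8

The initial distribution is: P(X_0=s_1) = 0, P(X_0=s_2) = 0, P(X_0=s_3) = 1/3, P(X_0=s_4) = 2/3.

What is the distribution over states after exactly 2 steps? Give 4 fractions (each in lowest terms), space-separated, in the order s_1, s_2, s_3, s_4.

Propagating the distribution step by step (d_{t+1} = d_t * P):
d_0 = (s_1=0, s_2=0, s_3=1/3, s_4=2/3)
  d_1[s_1] = 0*3/16 + 0*1/8 + 1/3*3/16 + 2/3*3/16 = 3/16
  d_1[s_2] = 0*5/16 + 0*3/16 + 1/3*3/16 + 2/3*1/16 = 5/48
  d_1[s_3] = 0*1/8 + 0*7/16 + 1/3*1/16 + 2/3*5/8 = 7/16
  d_1[s_4] = 0*3/8 + 0*1/4 + 1/3*9/16 + 2/3*1/8 = 13/48
d_1 = (s_1=3/16, s_2=5/48, s_3=7/16, s_4=13/48)
  d_2[s_1] = 3/16*3/16 + 5/48*1/8 + 7/16*3/16 + 13/48*3/16 = 139/768
  d_2[s_2] = 3/16*5/16 + 5/48*3/16 + 7/16*3/16 + 13/48*1/16 = 17/96
  d_2[s_3] = 3/16*1/8 + 5/48*7/16 + 7/16*1/16 + 13/48*5/8 = 17/64
  d_2[s_4] = 3/16*3/8 + 5/48*1/4 + 7/16*9/16 + 13/48*1/8 = 289/768
d_2 = (s_1=139/768, s_2=17/96, s_3=17/64, s_4=289/768)

Answer: 139/768 17/96 17/64 289/768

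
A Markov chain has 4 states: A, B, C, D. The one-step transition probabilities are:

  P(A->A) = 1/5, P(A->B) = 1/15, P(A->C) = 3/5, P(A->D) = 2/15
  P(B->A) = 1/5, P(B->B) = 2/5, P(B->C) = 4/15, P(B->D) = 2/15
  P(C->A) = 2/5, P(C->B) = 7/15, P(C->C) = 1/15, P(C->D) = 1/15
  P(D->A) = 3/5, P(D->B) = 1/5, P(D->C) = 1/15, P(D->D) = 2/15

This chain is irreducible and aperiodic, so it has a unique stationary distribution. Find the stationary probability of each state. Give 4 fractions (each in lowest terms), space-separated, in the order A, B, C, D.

The stationary distribution satisfies pi = pi * P, i.e.:
  pi_A = 1/5*pi_A + 1/5*pi_B + 2/5*pi_C + 3/5*pi_D
  pi_B = 1/15*pi_A + 2/5*pi_B + 7/15*pi_C + 1/5*pi_D
  pi_C = 3/5*pi_A + 4/15*pi_B + 1/15*pi_C + 1/15*pi_D
  pi_D = 2/15*pi_A + 2/15*pi_B + 1/15*pi_C + 2/15*pi_D
with normalization: pi_A + pi_B + pi_C + pi_D = 1.

Using the first 3 balance equations plus normalization, the linear system A*pi = b is:
  [-4/5, 1/5, 2/5, 3/5] . pi = 0
  [1/15, -3/5, 7/15, 1/5] . pi = 0
  [3/5, 4/15, -14/15, 1/15] . pi = 0
  [1, 1, 1, 1] . pi = 1

Solving yields:
  pi_A = 77/254
  pi_B = 75/254
  pi_C = 73/254
  pi_D = 29/254

Verification (pi * P):
  77/254*1/5 + 75/254*1/5 + 73/254*2/5 + 29/254*3/5 = 77/254 = pi_A  (ok)
  77/254*1/15 + 75/254*2/5 + 73/254*7/15 + 29/254*1/5 = 75/254 = pi_B  (ok)
  77/254*3/5 + 75/254*4/15 + 73/254*1/15 + 29/254*1/15 = 73/254 = pi_C  (ok)
  77/254*2/15 + 75/254*2/15 + 73/254*1/15 + 29/254*2/15 = 29/254 = pi_D  (ok)

Answer: 77/254 75/254 73/254 29/254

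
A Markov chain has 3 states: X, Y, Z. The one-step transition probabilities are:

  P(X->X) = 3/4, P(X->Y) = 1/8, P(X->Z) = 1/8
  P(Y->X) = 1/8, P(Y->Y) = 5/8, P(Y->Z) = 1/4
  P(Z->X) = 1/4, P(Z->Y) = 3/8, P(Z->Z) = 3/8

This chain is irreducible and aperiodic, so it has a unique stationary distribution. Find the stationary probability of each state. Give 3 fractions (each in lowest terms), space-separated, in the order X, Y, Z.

Answer: 9/22 4/11 5/22

Derivation:
The stationary distribution satisfies pi = pi * P, i.e.:
  pi_X = 3/4*pi_X + 1/8*pi_Y + 1/4*pi_Z
  pi_Y = 1/8*pi_X + 5/8*pi_Y + 3/8*pi_Z
  pi_Z = 1/8*pi_X + 1/4*pi_Y + 3/8*pi_Z
with normalization: pi_X + pi_Y + pi_Z = 1.

Using the first 2 balance equations plus normalization, the linear system A*pi = b is:
  [-1/4, 1/8, 1/4] . pi = 0
  [1/8, -3/8, 3/8] . pi = 0
  [1, 1, 1] . pi = 1

Solving yields:
  pi_X = 9/22
  pi_Y = 4/11
  pi_Z = 5/22

Verification (pi * P):
  9/22*3/4 + 4/11*1/8 + 5/22*1/4 = 9/22 = pi_X  (ok)
  9/22*1/8 + 4/11*5/8 + 5/22*3/8 = 4/11 = pi_Y  (ok)
  9/22*1/8 + 4/11*1/4 + 5/22*3/8 = 5/22 = pi_Z  (ok)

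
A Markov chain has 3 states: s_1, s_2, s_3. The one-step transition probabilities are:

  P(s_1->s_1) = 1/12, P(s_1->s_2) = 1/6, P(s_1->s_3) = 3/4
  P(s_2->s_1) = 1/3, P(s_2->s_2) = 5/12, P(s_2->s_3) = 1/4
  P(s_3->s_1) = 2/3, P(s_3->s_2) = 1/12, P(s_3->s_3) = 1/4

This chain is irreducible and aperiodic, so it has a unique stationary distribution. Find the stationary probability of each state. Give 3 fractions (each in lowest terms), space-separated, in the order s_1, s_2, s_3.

The stationary distribution satisfies pi = pi * P, i.e.:
  pi_s_1 = 1/12*pi_s_1 + 1/3*pi_s_2 + 2/3*pi_s_3
  pi_s_2 = 1/6*pi_s_1 + 5/12*pi_s_2 + 1/12*pi_s_3
  pi_s_3 = 3/4*pi_s_1 + 1/4*pi_s_2 + 1/4*pi_s_3
with normalization: pi_s_1 + pi_s_2 + pi_s_3 = 1.

Using the first 2 balance equations plus normalization, the linear system A*pi = b is:
  [-11/12, 1/3, 2/3] . pi = 0
  [1/6, -7/12, 1/12] . pi = 0
  [1, 1, 1] . pi = 1

Solving yields:
  pi_s_1 = 5/13
  pi_s_2 = 9/52
  pi_s_3 = 23/52

Verification (pi * P):
  5/13*1/12 + 9/52*1/3 + 23/52*2/3 = 5/13 = pi_s_1  (ok)
  5/13*1/6 + 9/52*5/12 + 23/52*1/12 = 9/52 = pi_s_2  (ok)
  5/13*3/4 + 9/52*1/4 + 23/52*1/4 = 23/52 = pi_s_3  (ok)

Answer: 5/13 9/52 23/52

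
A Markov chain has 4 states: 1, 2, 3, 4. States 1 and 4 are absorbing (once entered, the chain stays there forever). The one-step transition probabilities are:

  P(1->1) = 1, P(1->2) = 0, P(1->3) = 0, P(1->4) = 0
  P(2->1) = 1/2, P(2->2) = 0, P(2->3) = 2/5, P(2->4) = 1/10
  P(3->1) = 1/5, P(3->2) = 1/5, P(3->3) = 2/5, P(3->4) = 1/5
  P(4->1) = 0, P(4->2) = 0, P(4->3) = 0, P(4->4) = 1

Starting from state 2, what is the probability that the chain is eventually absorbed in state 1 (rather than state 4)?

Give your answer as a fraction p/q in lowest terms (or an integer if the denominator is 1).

Let a_i = P(absorbed in 1 | start in state i).
Boundary conditions: a_1 = 1, a_4 = 0.
For each transient state i, a_i = sum_j P(i->j) * a_j:
  a_2 = 1/2*a_1 + 0*a_2 + 2/5*a_3 + 1/10*a_4
  a_3 = 1/5*a_1 + 1/5*a_2 + 2/5*a_3 + 1/5*a_4

Substituting a_1 = 1 and a_4 = 0, rearrange to (I - Q) a = r where r[i] = P(i -> 1):
  [1, -2/5] . (a_2, a_3) = 1/2
  [-1/5, 3/5] . (a_2, a_3) = 1/5

Solving yields:
  a_2 = 19/26
  a_3 = 15/26

Starting state is 2, so the absorption probability is a_2 = 19/26.

Answer: 19/26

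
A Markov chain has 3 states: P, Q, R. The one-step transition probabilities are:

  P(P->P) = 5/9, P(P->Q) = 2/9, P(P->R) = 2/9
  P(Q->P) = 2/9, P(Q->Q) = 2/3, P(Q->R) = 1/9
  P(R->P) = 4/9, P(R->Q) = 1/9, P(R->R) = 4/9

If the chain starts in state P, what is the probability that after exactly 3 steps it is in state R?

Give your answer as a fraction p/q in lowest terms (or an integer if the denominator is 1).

Computing P^3 by repeated multiplication:
P^1 =
  P: [5/9, 2/9, 2/9]
  Q: [2/9, 2/3, 1/9]
  R: [4/9, 1/9, 4/9]
P^2 =
  P: [37/81, 8/27, 20/81]
  Q: [26/81, 41/81, 14/81]
  R: [38/81, 2/9, 25/81]
P^3 =
  P: [313/729, 238/729, 178/729]
  Q: [268/729, 104/243, 149/729]
  R: [326/729, 209/729, 194/729]

(P^3)[P -> R] = 178/729

Answer: 178/729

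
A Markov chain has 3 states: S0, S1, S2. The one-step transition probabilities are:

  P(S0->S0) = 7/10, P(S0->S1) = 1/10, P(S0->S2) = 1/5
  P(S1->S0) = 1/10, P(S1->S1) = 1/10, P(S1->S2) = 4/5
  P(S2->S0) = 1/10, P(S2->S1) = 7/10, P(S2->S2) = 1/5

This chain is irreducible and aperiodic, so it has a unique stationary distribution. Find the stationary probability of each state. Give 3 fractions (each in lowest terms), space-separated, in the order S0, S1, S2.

The stationary distribution satisfies pi = pi * P, i.e.:
  pi_S0 = 7/10*pi_S0 + 1/10*pi_S1 + 1/10*pi_S2
  pi_S1 = 1/10*pi_S0 + 1/10*pi_S1 + 7/10*pi_S2
  pi_S2 = 1/5*pi_S0 + 4/5*pi_S1 + 1/5*pi_S2
with normalization: pi_S0 + pi_S1 + pi_S2 = 1.

Using the first 2 balance equations plus normalization, the linear system A*pi = b is:
  [-3/10, 1/10, 1/10] . pi = 0
  [1/10, -9/10, 7/10] . pi = 0
  [1, 1, 1] . pi = 1

Solving yields:
  pi_S0 = 1/4
  pi_S1 = 11/32
  pi_S2 = 13/32

Verification (pi * P):
  1/4*7/10 + 11/32*1/10 + 13/32*1/10 = 1/4 = pi_S0  (ok)
  1/4*1/10 + 11/32*1/10 + 13/32*7/10 = 11/32 = pi_S1  (ok)
  1/4*1/5 + 11/32*4/5 + 13/32*1/5 = 13/32 = pi_S2  (ok)

Answer: 1/4 11/32 13/32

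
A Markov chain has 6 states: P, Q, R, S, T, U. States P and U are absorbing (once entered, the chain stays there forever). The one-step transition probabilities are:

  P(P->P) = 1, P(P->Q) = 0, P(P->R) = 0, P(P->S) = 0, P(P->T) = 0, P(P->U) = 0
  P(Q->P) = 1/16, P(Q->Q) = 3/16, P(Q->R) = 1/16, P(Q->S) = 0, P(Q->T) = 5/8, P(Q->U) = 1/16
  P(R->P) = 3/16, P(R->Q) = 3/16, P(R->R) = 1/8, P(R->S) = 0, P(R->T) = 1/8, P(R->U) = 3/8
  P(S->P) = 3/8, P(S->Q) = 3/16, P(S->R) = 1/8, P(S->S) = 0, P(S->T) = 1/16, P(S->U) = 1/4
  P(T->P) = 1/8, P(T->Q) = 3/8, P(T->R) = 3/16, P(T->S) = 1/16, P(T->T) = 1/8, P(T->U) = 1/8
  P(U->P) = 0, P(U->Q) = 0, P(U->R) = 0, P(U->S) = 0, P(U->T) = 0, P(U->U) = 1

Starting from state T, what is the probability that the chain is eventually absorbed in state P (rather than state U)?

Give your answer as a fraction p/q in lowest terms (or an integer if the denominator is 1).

Answer: 10585/23059

Derivation:
Let a_i = P(absorbed in P | start in state i).
Boundary conditions: a_P = 1, a_U = 0.
For each transient state i, a_i = sum_j P(i->j) * a_j:
  a_Q = 1/16*a_P + 3/16*a_Q + 1/16*a_R + 0*a_S + 5/8*a_T + 1/16*a_U
  a_R = 3/16*a_P + 3/16*a_Q + 1/8*a_R + 0*a_S + 1/8*a_T + 3/8*a_U
  a_S = 3/8*a_P + 3/16*a_Q + 1/8*a_R + 0*a_S + 1/16*a_T + 1/4*a_U
  a_T = 1/8*a_P + 3/8*a_Q + 3/16*a_R + 1/16*a_S + 1/8*a_T + 1/8*a_U

Substituting a_P = 1 and a_U = 0, rearrange to (I - Q) a = r where r[i] = P(i -> P):
  [13/16, -1/16, 0, -5/8] . (a_Q, a_R, a_S, a_T) = 1/16
  [-3/16, 7/8, 0, -1/8] . (a_Q, a_R, a_S, a_T) = 3/16
  [-3/16, -1/8, 1, -1/16] . (a_Q, a_R, a_S, a_T) = 3/8
  [-3/8, -3/16, -1/16, 7/8] . (a_Q, a_R, a_S, a_T) = 1/8

Solving yields:
  a_Q = 10587/23059
  a_R = 8722/23059
  a_S = 12384/23059
  a_T = 10585/23059

Starting state is T, so the absorption probability is a_T = 10585/23059.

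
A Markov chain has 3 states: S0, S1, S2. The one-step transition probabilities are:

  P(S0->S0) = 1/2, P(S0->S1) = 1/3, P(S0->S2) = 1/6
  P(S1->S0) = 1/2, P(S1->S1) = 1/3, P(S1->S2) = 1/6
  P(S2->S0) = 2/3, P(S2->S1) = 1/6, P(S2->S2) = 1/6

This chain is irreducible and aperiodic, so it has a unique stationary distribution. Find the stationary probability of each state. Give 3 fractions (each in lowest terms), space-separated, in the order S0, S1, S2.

The stationary distribution satisfies pi = pi * P, i.e.:
  pi_S0 = 1/2*pi_S0 + 1/2*pi_S1 + 2/3*pi_S2
  pi_S1 = 1/3*pi_S0 + 1/3*pi_S1 + 1/6*pi_S2
  pi_S2 = 1/6*pi_S0 + 1/6*pi_S1 + 1/6*pi_S2
with normalization: pi_S0 + pi_S1 + pi_S2 = 1.

Using the first 2 balance equations plus normalization, the linear system A*pi = b is:
  [-1/2, 1/2, 2/3] . pi = 0
  [1/3, -2/3, 1/6] . pi = 0
  [1, 1, 1] . pi = 1

Solving yields:
  pi_S0 = 19/36
  pi_S1 = 11/36
  pi_S2 = 1/6

Verification (pi * P):
  19/36*1/2 + 11/36*1/2 + 1/6*2/3 = 19/36 = pi_S0  (ok)
  19/36*1/3 + 11/36*1/3 + 1/6*1/6 = 11/36 = pi_S1  (ok)
  19/36*1/6 + 11/36*1/6 + 1/6*1/6 = 1/6 = pi_S2  (ok)

Answer: 19/36 11/36 1/6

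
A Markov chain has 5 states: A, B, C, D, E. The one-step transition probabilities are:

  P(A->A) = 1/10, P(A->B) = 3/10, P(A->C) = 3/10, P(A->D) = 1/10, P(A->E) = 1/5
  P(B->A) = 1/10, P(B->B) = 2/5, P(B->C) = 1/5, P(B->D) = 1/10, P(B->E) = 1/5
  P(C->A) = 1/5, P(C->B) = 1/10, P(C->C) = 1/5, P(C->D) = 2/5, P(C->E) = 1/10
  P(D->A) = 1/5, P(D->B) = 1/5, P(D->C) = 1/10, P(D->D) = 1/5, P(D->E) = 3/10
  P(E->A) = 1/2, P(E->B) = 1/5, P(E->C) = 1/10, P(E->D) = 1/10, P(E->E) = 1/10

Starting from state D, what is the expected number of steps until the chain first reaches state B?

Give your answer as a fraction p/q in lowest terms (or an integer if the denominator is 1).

Let h_i = expected steps to first reach B from state i.
Boundary: h_B = 0.
First-step equations for the other states:
  h_A = 1 + 1/10*h_A + 3/10*h_B + 3/10*h_C + 1/10*h_D + 1/5*h_E
  h_C = 1 + 1/5*h_A + 1/10*h_B + 1/5*h_C + 2/5*h_D + 1/10*h_E
  h_D = 1 + 1/5*h_A + 1/5*h_B + 1/10*h_C + 1/5*h_D + 3/10*h_E
  h_E = 1 + 1/2*h_A + 1/5*h_B + 1/10*h_C + 1/10*h_D + 1/10*h_E

Substituting h_B = 0 and rearranging gives the linear system (I - Q) h = 1:
  [9/10, -3/10, -1/10, -1/5] . (h_A, h_C, h_D, h_E) = 1
  [-1/5, 4/5, -2/5, -1/10] . (h_A, h_C, h_D, h_E) = 1
  [-1/5, -1/10, 4/5, -3/10] . (h_A, h_C, h_D, h_E) = 1
  [-1/2, -1/10, -1/10, 9/10] . (h_A, h_C, h_D, h_E) = 1

Solving yields:
  h_A = 1905/424
  h_C = 285/53
  h_D = 2045/424
  h_E = 1005/212

Starting state is D, so the expected hitting time is h_D = 2045/424.

Answer: 2045/424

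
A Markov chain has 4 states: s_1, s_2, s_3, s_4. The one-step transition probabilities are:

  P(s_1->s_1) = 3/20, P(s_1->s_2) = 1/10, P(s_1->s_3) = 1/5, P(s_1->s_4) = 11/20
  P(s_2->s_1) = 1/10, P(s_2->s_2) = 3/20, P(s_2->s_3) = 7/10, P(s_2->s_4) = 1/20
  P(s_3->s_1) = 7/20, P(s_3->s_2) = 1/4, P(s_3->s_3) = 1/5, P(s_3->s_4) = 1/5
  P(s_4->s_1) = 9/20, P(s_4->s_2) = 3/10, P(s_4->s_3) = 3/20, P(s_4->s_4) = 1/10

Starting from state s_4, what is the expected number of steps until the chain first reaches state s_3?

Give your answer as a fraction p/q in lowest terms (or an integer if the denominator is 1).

Answer: 760/213

Derivation:
Let h_i = expected steps to first reach s_3 from state i.
Boundary: h_s_3 = 0.
First-step equations for the other states:
  h_s_1 = 1 + 3/20*h_s_1 + 1/10*h_s_2 + 1/5*h_s_3 + 11/20*h_s_4
  h_s_2 = 1 + 1/10*h_s_1 + 3/20*h_s_2 + 7/10*h_s_3 + 1/20*h_s_4
  h_s_4 = 1 + 9/20*h_s_1 + 3/10*h_s_2 + 3/20*h_s_3 + 1/10*h_s_4

Substituting h_s_3 = 0 and rearranging gives the linear system (I - Q) h = 1:
  [17/20, -1/10, -11/20] . (h_s_1, h_s_2, h_s_4) = 1
  [-1/10, 17/20, -1/20] . (h_s_1, h_s_2, h_s_4) = 1
  [-9/20, -3/10, 9/10] . (h_s_1, h_s_2, h_s_4) = 1

Solving yields:
  h_s_1 = 788/213
  h_s_2 = 388/213
  h_s_4 = 760/213

Starting state is s_4, so the expected hitting time is h_s_4 = 760/213.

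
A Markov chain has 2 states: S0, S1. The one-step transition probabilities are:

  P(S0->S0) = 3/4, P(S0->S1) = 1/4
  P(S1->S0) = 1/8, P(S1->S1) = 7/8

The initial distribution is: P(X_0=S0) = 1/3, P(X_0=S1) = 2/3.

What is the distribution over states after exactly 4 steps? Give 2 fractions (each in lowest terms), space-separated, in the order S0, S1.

Answer: 1/3 2/3

Derivation:
Propagating the distribution step by step (d_{t+1} = d_t * P):
d_0 = (S0=1/3, S1=2/3)
  d_1[S0] = 1/3*3/4 + 2/3*1/8 = 1/3
  d_1[S1] = 1/3*1/4 + 2/3*7/8 = 2/3
d_1 = (S0=1/3, S1=2/3)
  d_2[S0] = 1/3*3/4 + 2/3*1/8 = 1/3
  d_2[S1] = 1/3*1/4 + 2/3*7/8 = 2/3
d_2 = (S0=1/3, S1=2/3)
  d_3[S0] = 1/3*3/4 + 2/3*1/8 = 1/3
  d_3[S1] = 1/3*1/4 + 2/3*7/8 = 2/3
d_3 = (S0=1/3, S1=2/3)
  d_4[S0] = 1/3*3/4 + 2/3*1/8 = 1/3
  d_4[S1] = 1/3*1/4 + 2/3*7/8 = 2/3
d_4 = (S0=1/3, S1=2/3)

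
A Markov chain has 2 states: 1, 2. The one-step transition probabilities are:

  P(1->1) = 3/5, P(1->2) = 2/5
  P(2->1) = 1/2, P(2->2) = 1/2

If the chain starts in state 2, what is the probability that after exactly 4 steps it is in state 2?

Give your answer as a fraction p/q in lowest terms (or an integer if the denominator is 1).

Computing P^4 by repeated multiplication:
P^1 =
  1: [3/5, 2/5]
  2: [1/2, 1/2]
P^2 =
  1: [14/25, 11/25]
  2: [11/20, 9/20]
P^3 =
  1: [139/250, 111/250]
  2: [111/200, 89/200]
P^4 =
  1: [1389/2500, 1111/2500]
  2: [1111/2000, 889/2000]

(P^4)[2 -> 2] = 889/2000

Answer: 889/2000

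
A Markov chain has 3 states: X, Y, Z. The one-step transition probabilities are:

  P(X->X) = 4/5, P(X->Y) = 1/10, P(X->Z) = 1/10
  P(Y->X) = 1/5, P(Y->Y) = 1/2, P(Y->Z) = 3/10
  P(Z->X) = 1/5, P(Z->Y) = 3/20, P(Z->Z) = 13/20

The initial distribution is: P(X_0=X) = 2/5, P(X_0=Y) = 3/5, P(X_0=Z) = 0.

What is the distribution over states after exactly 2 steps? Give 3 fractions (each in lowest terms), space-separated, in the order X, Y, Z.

Answer: 58/125 247/1000 289/1000

Derivation:
Propagating the distribution step by step (d_{t+1} = d_t * P):
d_0 = (X=2/5, Y=3/5, Z=0)
  d_1[X] = 2/5*4/5 + 3/5*1/5 + 0*1/5 = 11/25
  d_1[Y] = 2/5*1/10 + 3/5*1/2 + 0*3/20 = 17/50
  d_1[Z] = 2/5*1/10 + 3/5*3/10 + 0*13/20 = 11/50
d_1 = (X=11/25, Y=17/50, Z=11/50)
  d_2[X] = 11/25*4/5 + 17/50*1/5 + 11/50*1/5 = 58/125
  d_2[Y] = 11/25*1/10 + 17/50*1/2 + 11/50*3/20 = 247/1000
  d_2[Z] = 11/25*1/10 + 17/50*3/10 + 11/50*13/20 = 289/1000
d_2 = (X=58/125, Y=247/1000, Z=289/1000)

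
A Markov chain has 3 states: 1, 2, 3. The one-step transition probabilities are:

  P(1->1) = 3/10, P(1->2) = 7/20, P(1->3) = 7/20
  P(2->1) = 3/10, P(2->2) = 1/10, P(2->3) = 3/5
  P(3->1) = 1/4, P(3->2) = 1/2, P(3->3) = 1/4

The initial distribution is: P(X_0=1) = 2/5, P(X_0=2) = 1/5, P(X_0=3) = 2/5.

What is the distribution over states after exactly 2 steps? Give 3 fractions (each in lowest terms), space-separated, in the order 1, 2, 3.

Propagating the distribution step by step (d_{t+1} = d_t * P):
d_0 = (1=2/5, 2=1/5, 3=2/5)
  d_1[1] = 2/5*3/10 + 1/5*3/10 + 2/5*1/4 = 7/25
  d_1[2] = 2/5*7/20 + 1/5*1/10 + 2/5*1/2 = 9/25
  d_1[3] = 2/5*7/20 + 1/5*3/5 + 2/5*1/4 = 9/25
d_1 = (1=7/25, 2=9/25, 3=9/25)
  d_2[1] = 7/25*3/10 + 9/25*3/10 + 9/25*1/4 = 141/500
  d_2[2] = 7/25*7/20 + 9/25*1/10 + 9/25*1/2 = 157/500
  d_2[3] = 7/25*7/20 + 9/25*3/5 + 9/25*1/4 = 101/250
d_2 = (1=141/500, 2=157/500, 3=101/250)

Answer: 141/500 157/500 101/250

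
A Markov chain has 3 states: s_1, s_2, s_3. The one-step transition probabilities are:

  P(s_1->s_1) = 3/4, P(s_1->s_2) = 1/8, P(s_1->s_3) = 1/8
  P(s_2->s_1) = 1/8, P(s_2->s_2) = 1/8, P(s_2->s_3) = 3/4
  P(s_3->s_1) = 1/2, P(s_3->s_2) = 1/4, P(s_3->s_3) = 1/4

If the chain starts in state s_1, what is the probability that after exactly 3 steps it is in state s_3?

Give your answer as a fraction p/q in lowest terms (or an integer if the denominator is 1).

Answer: 123/512

Derivation:
Computing P^3 by repeated multiplication:
P^1 =
  s_1: [3/4, 1/8, 1/8]
  s_2: [1/8, 1/8, 3/4]
  s_3: [1/2, 1/4, 1/4]
P^2 =
  s_1: [41/64, 9/64, 7/32]
  s_2: [31/64, 7/32, 19/64]
  s_3: [17/32, 5/32, 5/16]
P^3 =
  s_1: [311/512, 39/256, 123/512]
  s_2: [69/128, 83/512, 153/512]
  s_3: [147/256, 21/128, 67/256]

(P^3)[s_1 -> s_3] = 123/512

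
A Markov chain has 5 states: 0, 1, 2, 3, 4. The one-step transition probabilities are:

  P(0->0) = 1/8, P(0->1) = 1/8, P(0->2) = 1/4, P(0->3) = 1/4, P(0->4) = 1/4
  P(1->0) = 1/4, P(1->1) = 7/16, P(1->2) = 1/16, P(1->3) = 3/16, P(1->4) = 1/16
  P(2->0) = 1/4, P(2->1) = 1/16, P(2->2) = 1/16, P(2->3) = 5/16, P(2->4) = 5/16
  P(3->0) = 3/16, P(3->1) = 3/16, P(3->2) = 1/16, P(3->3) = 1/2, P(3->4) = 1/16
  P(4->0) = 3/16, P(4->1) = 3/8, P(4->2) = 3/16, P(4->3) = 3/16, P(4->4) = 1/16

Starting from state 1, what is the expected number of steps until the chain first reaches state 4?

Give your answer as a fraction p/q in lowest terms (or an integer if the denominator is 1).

Let h_i = expected steps to first reach 4 from state i.
Boundary: h_4 = 0.
First-step equations for the other states:
  h_0 = 1 + 1/8*h_0 + 1/8*h_1 + 1/4*h_2 + 1/4*h_3 + 1/4*h_4
  h_1 = 1 + 1/4*h_0 + 7/16*h_1 + 1/16*h_2 + 3/16*h_3 + 1/16*h_4
  h_2 = 1 + 1/4*h_0 + 1/16*h_1 + 1/16*h_2 + 5/16*h_3 + 5/16*h_4
  h_3 = 1 + 3/16*h_0 + 3/16*h_1 + 1/16*h_2 + 1/2*h_3 + 1/16*h_4

Substituting h_4 = 0 and rearranging gives the linear system (I - Q) h = 1:
  [7/8, -1/8, -1/4, -1/4] . (h_0, h_1, h_2, h_3) = 1
  [-1/4, 9/16, -1/16, -3/16] . (h_0, h_1, h_2, h_3) = 1
  [-1/4, -1/16, 15/16, -5/16] . (h_0, h_1, h_2, h_3) = 1
  [-3/16, -3/16, -1/16, 1/2] . (h_0, h_1, h_2, h_3) = 1

Solving yields:
  h_0 = 44/7
  h_1 = 1276/161
  h_2 = 960/161
  h_3 = 1300/161

Starting state is 1, so the expected hitting time is h_1 = 1276/161.

Answer: 1276/161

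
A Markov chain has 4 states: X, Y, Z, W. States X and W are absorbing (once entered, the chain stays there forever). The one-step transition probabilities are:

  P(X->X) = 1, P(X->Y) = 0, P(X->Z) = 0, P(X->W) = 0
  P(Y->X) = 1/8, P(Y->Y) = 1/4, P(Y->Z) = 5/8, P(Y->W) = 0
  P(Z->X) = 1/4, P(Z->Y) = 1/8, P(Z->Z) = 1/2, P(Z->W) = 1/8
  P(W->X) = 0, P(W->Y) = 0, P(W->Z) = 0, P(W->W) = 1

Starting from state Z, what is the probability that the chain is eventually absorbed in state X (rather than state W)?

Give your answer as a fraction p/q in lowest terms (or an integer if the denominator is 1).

Answer: 13/19

Derivation:
Let a_i = P(absorbed in X | start in state i).
Boundary conditions: a_X = 1, a_W = 0.
For each transient state i, a_i = sum_j P(i->j) * a_j:
  a_Y = 1/8*a_X + 1/4*a_Y + 5/8*a_Z + 0*a_W
  a_Z = 1/4*a_X + 1/8*a_Y + 1/2*a_Z + 1/8*a_W

Substituting a_X = 1 and a_W = 0, rearrange to (I - Q) a = r where r[i] = P(i -> X):
  [3/4, -5/8] . (a_Y, a_Z) = 1/8
  [-1/8, 1/2] . (a_Y, a_Z) = 1/4

Solving yields:
  a_Y = 14/19
  a_Z = 13/19

Starting state is Z, so the absorption probability is a_Z = 13/19.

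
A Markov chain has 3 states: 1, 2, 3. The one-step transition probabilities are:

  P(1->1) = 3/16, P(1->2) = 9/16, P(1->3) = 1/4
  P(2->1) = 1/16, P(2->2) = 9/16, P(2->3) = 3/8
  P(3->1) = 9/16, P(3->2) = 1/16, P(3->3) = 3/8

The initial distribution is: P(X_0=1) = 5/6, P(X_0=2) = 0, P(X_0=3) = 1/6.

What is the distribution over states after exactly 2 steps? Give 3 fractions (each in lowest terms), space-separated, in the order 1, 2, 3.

Answer: 11/48 41/96 11/32

Derivation:
Propagating the distribution step by step (d_{t+1} = d_t * P):
d_0 = (1=5/6, 2=0, 3=1/6)
  d_1[1] = 5/6*3/16 + 0*1/16 + 1/6*9/16 = 1/4
  d_1[2] = 5/6*9/16 + 0*9/16 + 1/6*1/16 = 23/48
  d_1[3] = 5/6*1/4 + 0*3/8 + 1/6*3/8 = 13/48
d_1 = (1=1/4, 2=23/48, 3=13/48)
  d_2[1] = 1/4*3/16 + 23/48*1/16 + 13/48*9/16 = 11/48
  d_2[2] = 1/4*9/16 + 23/48*9/16 + 13/48*1/16 = 41/96
  d_2[3] = 1/4*1/4 + 23/48*3/8 + 13/48*3/8 = 11/32
d_2 = (1=11/48, 2=41/96, 3=11/32)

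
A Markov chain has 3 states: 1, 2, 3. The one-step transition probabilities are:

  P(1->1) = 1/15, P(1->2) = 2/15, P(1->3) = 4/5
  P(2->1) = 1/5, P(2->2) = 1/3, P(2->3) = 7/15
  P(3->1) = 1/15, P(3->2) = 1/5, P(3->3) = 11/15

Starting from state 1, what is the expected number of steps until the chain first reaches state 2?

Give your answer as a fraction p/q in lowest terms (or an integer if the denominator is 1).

Answer: 60/11

Derivation:
Let h_i = expected steps to first reach 2 from state i.
Boundary: h_2 = 0.
First-step equations for the other states:
  h_1 = 1 + 1/15*h_1 + 2/15*h_2 + 4/5*h_3
  h_3 = 1 + 1/15*h_1 + 1/5*h_2 + 11/15*h_3

Substituting h_2 = 0 and rearranging gives the linear system (I - Q) h = 1:
  [14/15, -4/5] . (h_1, h_3) = 1
  [-1/15, 4/15] . (h_1, h_3) = 1

Solving yields:
  h_1 = 60/11
  h_3 = 225/44

Starting state is 1, so the expected hitting time is h_1 = 60/11.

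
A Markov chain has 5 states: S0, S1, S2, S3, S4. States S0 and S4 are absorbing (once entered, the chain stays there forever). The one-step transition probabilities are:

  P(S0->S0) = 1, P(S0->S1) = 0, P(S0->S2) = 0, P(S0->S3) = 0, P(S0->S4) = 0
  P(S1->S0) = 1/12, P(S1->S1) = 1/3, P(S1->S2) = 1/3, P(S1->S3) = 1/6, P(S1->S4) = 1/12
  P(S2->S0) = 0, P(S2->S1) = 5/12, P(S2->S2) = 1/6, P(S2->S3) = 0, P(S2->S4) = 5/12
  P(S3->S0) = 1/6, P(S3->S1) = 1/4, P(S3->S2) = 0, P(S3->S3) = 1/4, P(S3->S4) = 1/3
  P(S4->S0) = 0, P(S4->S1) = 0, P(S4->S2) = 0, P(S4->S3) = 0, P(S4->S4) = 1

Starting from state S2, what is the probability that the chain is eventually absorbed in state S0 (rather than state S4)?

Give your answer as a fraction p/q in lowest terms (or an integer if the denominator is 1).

Answer: 13/96

Derivation:
Let a_i = P(absorbed in S0 | start in state i).
Boundary conditions: a_S0 = 1, a_S4 = 0.
For each transient state i, a_i = sum_j P(i->j) * a_j:
  a_S1 = 1/12*a_S0 + 1/3*a_S1 + 1/3*a_S2 + 1/6*a_S3 + 1/12*a_S4
  a_S2 = 0*a_S0 + 5/12*a_S1 + 1/6*a_S2 + 0*a_S3 + 5/12*a_S4
  a_S3 = 1/6*a_S0 + 1/4*a_S1 + 0*a_S2 + 1/4*a_S3 + 1/3*a_S4

Substituting a_S0 = 1 and a_S4 = 0, rearrange to (I - Q) a = r where r[i] = P(i -> S0):
  [2/3, -1/3, -1/6] . (a_S1, a_S2, a_S3) = 1/12
  [-5/12, 5/6, 0] . (a_S1, a_S2, a_S3) = 0
  [-1/4, 0, 3/4] . (a_S1, a_S2, a_S3) = 1/6

Solving yields:
  a_S1 = 13/48
  a_S2 = 13/96
  a_S3 = 5/16

Starting state is S2, so the absorption probability is a_S2 = 13/96.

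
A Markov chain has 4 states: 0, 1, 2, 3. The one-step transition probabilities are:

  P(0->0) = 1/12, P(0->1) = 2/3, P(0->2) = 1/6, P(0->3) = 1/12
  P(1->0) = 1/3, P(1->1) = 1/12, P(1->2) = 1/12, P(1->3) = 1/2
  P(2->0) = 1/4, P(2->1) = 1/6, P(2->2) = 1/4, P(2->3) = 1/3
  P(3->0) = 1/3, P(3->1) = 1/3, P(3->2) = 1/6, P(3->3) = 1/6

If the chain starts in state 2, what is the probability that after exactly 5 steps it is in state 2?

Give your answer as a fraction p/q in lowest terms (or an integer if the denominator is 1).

Computing P^5 by repeated multiplication:
P^1 =
  0: [1/12, 2/3, 1/6, 1/12]
  1: [1/3, 1/12, 1/12, 1/2]
  2: [1/4, 1/6, 1/4, 1/3]
  3: [1/3, 1/3, 1/6, 1/6]
P^2 =
  0: [43/144, 1/6, 1/8, 59/144]
  1: [35/144, 59/144, 1/6, 13/72]
  2: [1/4, 1/3, 25/144, 35/144]
  3: [17/72, 1/3, 11/72, 5/18]
P^3 =
  0: [143/576, 10/27, 47/288, 377/1728]
  1: [149/576, 491/1728, 253/1728, 179/576]
  2: [443/1728, 263/864, 265/1728, 247/864]
  3: [113/432, 131/432, 131/864, 245/864]
P^4 =
  0: [1781/6912, 8/27, 1549/10368, 6151/20736]
  1: [2659/10368, 6721/20736, 1609/10368, 5479/20736]
  2: [2659/10368, 137/432, 355/2304, 5647/20736]
  3: [2647/10368, 23/72, 1597/10368, 703/2592]
P^5 =
  0: [63817/248832, 9961/31104, 19213/124416, 66901/248832]
  1: [15943/62208, 77617/248832, 37969/248832, 11579/41472]
  2: [21265/82944, 39049/124416, 12697/82944, 4303/15552]
  3: [15967/62208, 19465/62208, 19021/124416, 34531/124416]

(P^5)[2 -> 2] = 12697/82944

Answer: 12697/82944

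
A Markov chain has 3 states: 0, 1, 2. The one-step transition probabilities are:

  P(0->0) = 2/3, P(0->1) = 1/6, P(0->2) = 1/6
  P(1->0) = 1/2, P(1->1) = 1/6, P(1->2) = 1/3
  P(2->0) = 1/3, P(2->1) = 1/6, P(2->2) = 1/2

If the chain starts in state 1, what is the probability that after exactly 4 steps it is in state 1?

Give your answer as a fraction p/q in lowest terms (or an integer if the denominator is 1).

Computing P^4 by repeated multiplication:
P^1 =
  0: [2/3, 1/6, 1/6]
  1: [1/2, 1/6, 1/3]
  2: [1/3, 1/6, 1/2]
P^2 =
  0: [7/12, 1/6, 1/4]
  1: [19/36, 1/6, 11/36]
  2: [17/36, 1/6, 13/36]
P^3 =
  0: [5/9, 1/6, 5/18]
  1: [29/54, 1/6, 8/27]
  2: [14/27, 1/6, 17/54]
P^4 =
  0: [59/108, 1/6, 31/108]
  1: [175/324, 1/6, 95/324]
  2: [173/324, 1/6, 97/324]

(P^4)[1 -> 1] = 1/6

Answer: 1/6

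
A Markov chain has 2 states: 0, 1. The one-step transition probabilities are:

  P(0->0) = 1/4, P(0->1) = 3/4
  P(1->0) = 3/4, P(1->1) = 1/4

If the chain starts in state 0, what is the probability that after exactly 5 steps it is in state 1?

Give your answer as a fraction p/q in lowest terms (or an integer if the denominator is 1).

Answer: 33/64

Derivation:
Computing P^5 by repeated multiplication:
P^1 =
  0: [1/4, 3/4]
  1: [3/4, 1/4]
P^2 =
  0: [5/8, 3/8]
  1: [3/8, 5/8]
P^3 =
  0: [7/16, 9/16]
  1: [9/16, 7/16]
P^4 =
  0: [17/32, 15/32]
  1: [15/32, 17/32]
P^5 =
  0: [31/64, 33/64]
  1: [33/64, 31/64]

(P^5)[0 -> 1] = 33/64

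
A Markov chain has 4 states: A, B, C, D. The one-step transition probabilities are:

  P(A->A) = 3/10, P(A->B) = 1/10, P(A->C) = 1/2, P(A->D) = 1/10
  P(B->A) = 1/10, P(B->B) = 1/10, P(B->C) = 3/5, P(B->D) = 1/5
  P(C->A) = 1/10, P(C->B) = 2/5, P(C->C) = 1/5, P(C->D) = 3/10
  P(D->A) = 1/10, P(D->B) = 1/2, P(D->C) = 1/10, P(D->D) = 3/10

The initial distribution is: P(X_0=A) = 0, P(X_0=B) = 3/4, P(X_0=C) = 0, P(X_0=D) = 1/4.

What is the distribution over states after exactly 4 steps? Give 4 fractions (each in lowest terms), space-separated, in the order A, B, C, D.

Answer: 78/625 3/10 13161/40000 9847/40000

Derivation:
Propagating the distribution step by step (d_{t+1} = d_t * P):
d_0 = (A=0, B=3/4, C=0, D=1/4)
  d_1[A] = 0*3/10 + 3/4*1/10 + 0*1/10 + 1/4*1/10 = 1/10
  d_1[B] = 0*1/10 + 3/4*1/10 + 0*2/5 + 1/4*1/2 = 1/5
  d_1[C] = 0*1/2 + 3/4*3/5 + 0*1/5 + 1/4*1/10 = 19/40
  d_1[D] = 0*1/10 + 3/4*1/5 + 0*3/10 + 1/4*3/10 = 9/40
d_1 = (A=1/10, B=1/5, C=19/40, D=9/40)
  d_2[A] = 1/10*3/10 + 1/5*1/10 + 19/40*1/10 + 9/40*1/10 = 3/25
  d_2[B] = 1/10*1/10 + 1/5*1/10 + 19/40*2/5 + 9/40*1/2 = 133/400
  d_2[C] = 1/10*1/2 + 1/5*3/5 + 19/40*1/5 + 9/40*1/10 = 23/80
  d_2[D] = 1/10*1/10 + 1/5*1/5 + 19/40*3/10 + 9/40*3/10 = 13/50
d_2 = (A=3/25, B=133/400, C=23/80, D=13/50)
  d_3[A] = 3/25*3/10 + 133/400*1/10 + 23/80*1/10 + 13/50*1/10 = 31/250
  d_3[B] = 3/25*1/10 + 133/400*1/10 + 23/80*2/5 + 13/50*1/2 = 1161/4000
  d_3[C] = 3/25*1/2 + 133/400*3/5 + 23/80*1/5 + 13/50*1/10 = 343/1000
  d_3[D] = 3/25*1/10 + 133/400*1/5 + 23/80*3/10 + 13/50*3/10 = 971/4000
d_3 = (A=31/250, B=1161/4000, C=343/1000, D=971/4000)
  d_4[A] = 31/250*3/10 + 1161/4000*1/10 + 343/1000*1/10 + 971/4000*1/10 = 78/625
  d_4[B] = 31/250*1/10 + 1161/4000*1/10 + 343/1000*2/5 + 971/4000*1/2 = 3/10
  d_4[C] = 31/250*1/2 + 1161/4000*3/5 + 343/1000*1/5 + 971/4000*1/10 = 13161/40000
  d_4[D] = 31/250*1/10 + 1161/4000*1/5 + 343/1000*3/10 + 971/4000*3/10 = 9847/40000
d_4 = (A=78/625, B=3/10, C=13161/40000, D=9847/40000)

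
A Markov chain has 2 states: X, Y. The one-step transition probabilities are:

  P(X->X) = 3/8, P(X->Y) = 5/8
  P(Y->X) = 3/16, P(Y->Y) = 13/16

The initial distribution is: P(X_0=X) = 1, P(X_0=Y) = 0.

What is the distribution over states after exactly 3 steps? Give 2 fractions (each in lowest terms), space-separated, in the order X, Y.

Propagating the distribution step by step (d_{t+1} = d_t * P):
d_0 = (X=1, Y=0)
  d_1[X] = 1*3/8 + 0*3/16 = 3/8
  d_1[Y] = 1*5/8 + 0*13/16 = 5/8
d_1 = (X=3/8, Y=5/8)
  d_2[X] = 3/8*3/8 + 5/8*3/16 = 33/128
  d_2[Y] = 3/8*5/8 + 5/8*13/16 = 95/128
d_2 = (X=33/128, Y=95/128)
  d_3[X] = 33/128*3/8 + 95/128*3/16 = 483/2048
  d_3[Y] = 33/128*5/8 + 95/128*13/16 = 1565/2048
d_3 = (X=483/2048, Y=1565/2048)

Answer: 483/2048 1565/2048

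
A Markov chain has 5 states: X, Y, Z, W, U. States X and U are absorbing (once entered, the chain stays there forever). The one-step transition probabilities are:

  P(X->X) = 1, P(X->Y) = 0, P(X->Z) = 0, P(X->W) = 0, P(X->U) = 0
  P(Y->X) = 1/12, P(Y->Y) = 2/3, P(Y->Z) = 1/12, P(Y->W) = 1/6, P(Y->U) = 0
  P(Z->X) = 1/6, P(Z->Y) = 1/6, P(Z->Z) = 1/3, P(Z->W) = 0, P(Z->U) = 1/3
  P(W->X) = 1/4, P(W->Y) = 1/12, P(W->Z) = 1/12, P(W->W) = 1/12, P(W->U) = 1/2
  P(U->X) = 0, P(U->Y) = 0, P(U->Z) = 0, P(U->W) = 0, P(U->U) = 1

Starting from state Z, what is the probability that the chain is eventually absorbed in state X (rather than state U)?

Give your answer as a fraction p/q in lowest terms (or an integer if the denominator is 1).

Let a_i = P(absorbed in X | start in state i).
Boundary conditions: a_X = 1, a_U = 0.
For each transient state i, a_i = sum_j P(i->j) * a_j:
  a_Y = 1/12*a_X + 2/3*a_Y + 1/12*a_Z + 1/6*a_W + 0*a_U
  a_Z = 1/6*a_X + 1/6*a_Y + 1/3*a_Z + 0*a_W + 1/3*a_U
  a_W = 1/4*a_X + 1/12*a_Y + 1/12*a_Z + 1/12*a_W + 1/2*a_U

Substituting a_X = 1 and a_U = 0, rearrange to (I - Q) a = r where r[i] = P(i -> X):
  [1/3, -1/12, -1/6] . (a_Y, a_Z, a_W) = 1/12
  [-1/6, 2/3, 0] . (a_Y, a_Z, a_W) = 1/6
  [-1/12, -1/12, 11/12] . (a_Y, a_Z, a_W) = 1/4

Solving yields:
  a_Y = 81/155
  a_Z = 59/155
  a_W = 11/31

Starting state is Z, so the absorption probability is a_Z = 59/155.

Answer: 59/155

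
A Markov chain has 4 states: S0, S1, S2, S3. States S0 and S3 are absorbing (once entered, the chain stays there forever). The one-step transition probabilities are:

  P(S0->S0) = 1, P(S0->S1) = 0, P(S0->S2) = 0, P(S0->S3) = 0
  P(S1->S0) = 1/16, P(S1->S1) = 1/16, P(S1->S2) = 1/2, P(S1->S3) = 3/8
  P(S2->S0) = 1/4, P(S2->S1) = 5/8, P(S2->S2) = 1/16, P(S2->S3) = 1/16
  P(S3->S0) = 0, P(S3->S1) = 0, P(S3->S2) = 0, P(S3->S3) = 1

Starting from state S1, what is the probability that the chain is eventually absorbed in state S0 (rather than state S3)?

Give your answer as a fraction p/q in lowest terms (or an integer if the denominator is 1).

Let a_i = P(absorbed in S0 | start in state i).
Boundary conditions: a_S0 = 1, a_S3 = 0.
For each transient state i, a_i = sum_j P(i->j) * a_j:
  a_S1 = 1/16*a_S0 + 1/16*a_S1 + 1/2*a_S2 + 3/8*a_S3
  a_S2 = 1/4*a_S0 + 5/8*a_S1 + 1/16*a_S2 + 1/16*a_S3

Substituting a_S0 = 1 and a_S3 = 0, rearrange to (I - Q) a = r where r[i] = P(i -> S0):
  [15/16, -1/2] . (a_S1, a_S2) = 1/16
  [-5/8, 15/16] . (a_S1, a_S2) = 1/4

Solving yields:
  a_S1 = 47/145
  a_S2 = 14/29

Starting state is S1, so the absorption probability is a_S1 = 47/145.

Answer: 47/145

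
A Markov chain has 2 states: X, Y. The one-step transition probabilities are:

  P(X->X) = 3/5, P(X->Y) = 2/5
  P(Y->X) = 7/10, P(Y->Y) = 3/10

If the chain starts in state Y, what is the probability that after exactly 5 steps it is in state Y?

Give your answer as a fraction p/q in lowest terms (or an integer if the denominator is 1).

Computing P^5 by repeated multiplication:
P^1 =
  X: [3/5, 2/5]
  Y: [7/10, 3/10]
P^2 =
  X: [16/25, 9/25]
  Y: [63/100, 37/100]
P^3 =
  X: [159/250, 91/250]
  Y: [637/1000, 363/1000]
P^4 =
  X: [1591/2500, 909/2500]
  Y: [6363/10000, 3637/10000]
P^5 =
  X: [15909/25000, 9091/25000]
  Y: [63637/100000, 36363/100000]

(P^5)[Y -> Y] = 36363/100000

Answer: 36363/100000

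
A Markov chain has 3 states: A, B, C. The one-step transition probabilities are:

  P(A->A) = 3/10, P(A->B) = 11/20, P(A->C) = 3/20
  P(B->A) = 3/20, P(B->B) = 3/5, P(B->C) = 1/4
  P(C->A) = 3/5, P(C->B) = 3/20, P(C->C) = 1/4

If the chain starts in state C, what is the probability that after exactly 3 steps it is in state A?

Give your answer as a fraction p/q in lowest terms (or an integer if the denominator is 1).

Answer: 2307/8000

Derivation:
Computing P^3 by repeated multiplication:
P^1 =
  A: [3/10, 11/20, 3/20]
  B: [3/20, 3/5, 1/4]
  C: [3/5, 3/20, 1/4]
P^2 =
  A: [21/80, 207/400, 11/50]
  B: [57/200, 12/25, 47/200]
  C: [141/400, 183/400, 19/100]
P^3 =
  A: [2307/8000, 3903/8000, 179/800]
  B: [597/2000, 12/25, 443/2000]
  C: [2307/8000, 159/320, 859/4000]

(P^3)[C -> A] = 2307/8000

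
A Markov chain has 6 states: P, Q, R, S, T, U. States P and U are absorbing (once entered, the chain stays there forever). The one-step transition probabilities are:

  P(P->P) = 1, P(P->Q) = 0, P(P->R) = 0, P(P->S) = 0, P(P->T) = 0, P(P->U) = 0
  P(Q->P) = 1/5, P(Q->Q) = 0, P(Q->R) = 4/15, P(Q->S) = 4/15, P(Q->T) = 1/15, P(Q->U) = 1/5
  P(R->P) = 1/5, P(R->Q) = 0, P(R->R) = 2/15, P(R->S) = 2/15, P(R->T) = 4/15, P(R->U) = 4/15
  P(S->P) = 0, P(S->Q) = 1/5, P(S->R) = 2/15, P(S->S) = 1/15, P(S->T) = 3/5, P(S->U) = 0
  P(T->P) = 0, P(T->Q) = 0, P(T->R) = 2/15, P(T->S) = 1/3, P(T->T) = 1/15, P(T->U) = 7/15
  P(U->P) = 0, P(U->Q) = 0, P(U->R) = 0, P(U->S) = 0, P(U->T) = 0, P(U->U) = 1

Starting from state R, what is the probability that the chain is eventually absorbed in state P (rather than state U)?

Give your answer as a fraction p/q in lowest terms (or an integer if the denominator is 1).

Let a_i = P(absorbed in P | start in state i).
Boundary conditions: a_P = 1, a_U = 0.
For each transient state i, a_i = sum_j P(i->j) * a_j:
  a_Q = 1/5*a_P + 0*a_Q + 4/15*a_R + 4/15*a_S + 1/15*a_T + 1/5*a_U
  a_R = 1/5*a_P + 0*a_Q + 2/15*a_R + 2/15*a_S + 4/15*a_T + 4/15*a_U
  a_S = 0*a_P + 1/5*a_Q + 2/15*a_R + 1/15*a_S + 3/5*a_T + 0*a_U
  a_T = 0*a_P + 0*a_Q + 2/15*a_R + 1/3*a_S + 1/15*a_T + 7/15*a_U

Substituting a_P = 1 and a_U = 0, rearrange to (I - Q) a = r where r[i] = P(i -> P):
  [1, -4/15, -4/15, -1/15] . (a_Q, a_R, a_S, a_T) = 1/5
  [0, 13/15, -2/15, -4/15] . (a_Q, a_R, a_S, a_T) = 1/5
  [-1/5, -2/15, 14/15, -3/5] . (a_Q, a_R, a_S, a_T) = 0
  [0, -2/15, -1/3, 14/15] . (a_Q, a_R, a_S, a_T) = 0

Solving yields:
  a_Q = 2545/7638
  a_R = 371/1273
  a_S = 231/1273
  a_T = 271/2546

Starting state is R, so the absorption probability is a_R = 371/1273.

Answer: 371/1273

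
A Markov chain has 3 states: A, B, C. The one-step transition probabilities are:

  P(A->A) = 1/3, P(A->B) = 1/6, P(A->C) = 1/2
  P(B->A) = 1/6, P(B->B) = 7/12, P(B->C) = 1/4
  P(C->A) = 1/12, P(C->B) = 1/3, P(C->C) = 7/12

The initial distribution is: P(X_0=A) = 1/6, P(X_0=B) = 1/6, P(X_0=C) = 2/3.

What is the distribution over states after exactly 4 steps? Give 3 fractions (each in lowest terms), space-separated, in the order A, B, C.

Answer: 19363/124416 50989/124416 3379/7776

Derivation:
Propagating the distribution step by step (d_{t+1} = d_t * P):
d_0 = (A=1/6, B=1/6, C=2/3)
  d_1[A] = 1/6*1/3 + 1/6*1/6 + 2/3*1/12 = 5/36
  d_1[B] = 1/6*1/6 + 1/6*7/12 + 2/3*1/3 = 25/72
  d_1[C] = 1/6*1/2 + 1/6*1/4 + 2/3*7/12 = 37/72
d_1 = (A=5/36, B=25/72, C=37/72)
  d_2[A] = 5/36*1/3 + 25/72*1/6 + 37/72*1/12 = 127/864
  d_2[B] = 5/36*1/6 + 25/72*7/12 + 37/72*1/3 = 343/864
  d_2[C] = 5/36*1/2 + 25/72*1/4 + 37/72*7/12 = 197/432
d_2 = (A=127/864, B=343/864, C=197/432)
  d_3[A] = 127/864*1/3 + 343/864*1/6 + 197/432*1/12 = 397/2592
  d_3[B] = 127/864*1/6 + 343/864*7/12 + 197/432*1/3 = 4231/10368
  d_3[C] = 127/864*1/2 + 343/864*1/4 + 197/432*7/12 = 4549/10368
d_3 = (A=397/2592, B=4231/10368, C=4549/10368)
  d_4[A] = 397/2592*1/3 + 4231/10368*1/6 + 4549/10368*1/12 = 19363/124416
  d_4[B] = 397/2592*1/6 + 4231/10368*7/12 + 4549/10368*1/3 = 50989/124416
  d_4[C] = 397/2592*1/2 + 4231/10368*1/4 + 4549/10368*7/12 = 3379/7776
d_4 = (A=19363/124416, B=50989/124416, C=3379/7776)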